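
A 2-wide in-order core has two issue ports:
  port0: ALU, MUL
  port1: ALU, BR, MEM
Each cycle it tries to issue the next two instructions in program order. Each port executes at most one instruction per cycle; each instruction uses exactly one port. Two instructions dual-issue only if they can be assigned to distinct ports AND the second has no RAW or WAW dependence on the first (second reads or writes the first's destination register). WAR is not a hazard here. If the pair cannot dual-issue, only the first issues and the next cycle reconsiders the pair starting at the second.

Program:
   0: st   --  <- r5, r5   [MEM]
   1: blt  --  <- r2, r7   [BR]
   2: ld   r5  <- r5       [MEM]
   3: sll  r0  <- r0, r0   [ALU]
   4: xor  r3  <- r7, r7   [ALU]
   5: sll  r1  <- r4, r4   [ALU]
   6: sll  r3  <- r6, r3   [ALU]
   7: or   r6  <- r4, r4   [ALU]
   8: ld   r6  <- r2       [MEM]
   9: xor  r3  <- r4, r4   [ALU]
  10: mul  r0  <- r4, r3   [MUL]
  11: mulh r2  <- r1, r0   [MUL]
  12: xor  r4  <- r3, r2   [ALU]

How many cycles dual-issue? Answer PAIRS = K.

c0: i0 st  no-port MEM/BR
c1: i1 blt  no-port BR/MEM
c2: i2/i3 ld;sll  pair
c3: i4/i5 xor;sll  pair
c4: i6/i7 sll;or  pair
c5: i8/i9 ld;xor  pair
c6: i10 mul  no-port MUL/MUL
c7: i11 mulh  RAW r2
c8: i12 xor  tail

PAIRS = 4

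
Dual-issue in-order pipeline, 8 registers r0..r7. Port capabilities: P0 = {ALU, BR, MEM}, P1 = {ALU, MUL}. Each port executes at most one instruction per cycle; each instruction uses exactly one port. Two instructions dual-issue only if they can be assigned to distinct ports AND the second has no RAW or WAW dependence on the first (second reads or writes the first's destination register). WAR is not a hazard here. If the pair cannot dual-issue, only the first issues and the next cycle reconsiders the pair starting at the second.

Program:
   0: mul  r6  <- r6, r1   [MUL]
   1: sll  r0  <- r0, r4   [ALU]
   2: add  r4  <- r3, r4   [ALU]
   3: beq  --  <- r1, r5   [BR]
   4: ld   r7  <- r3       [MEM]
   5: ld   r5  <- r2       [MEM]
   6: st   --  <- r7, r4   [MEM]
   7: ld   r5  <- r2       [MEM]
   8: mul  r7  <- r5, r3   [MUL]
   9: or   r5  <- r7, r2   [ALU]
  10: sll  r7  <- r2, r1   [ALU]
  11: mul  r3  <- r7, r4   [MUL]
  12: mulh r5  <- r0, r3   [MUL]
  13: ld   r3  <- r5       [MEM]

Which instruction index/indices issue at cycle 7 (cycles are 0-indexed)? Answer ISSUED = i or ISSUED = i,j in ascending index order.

ISSUED = 9,10

c0: i0+i1 mul+sll  dual
c1: i2+i3 add+beq  dual
c2: i4 ld  no-port MEM/MEM
c3: i5 ld  no-port MEM/MEM
c4: i6 st  no-port MEM/MEM
c5: i7 ld  RAW r5
c6: i8 mul  RAW r7
c7: i9+i10 or+sll  dual
c8: i11 mul  no-port MUL/MUL
c9: i12 mulh  RAW r5
c10: i13 ld  tail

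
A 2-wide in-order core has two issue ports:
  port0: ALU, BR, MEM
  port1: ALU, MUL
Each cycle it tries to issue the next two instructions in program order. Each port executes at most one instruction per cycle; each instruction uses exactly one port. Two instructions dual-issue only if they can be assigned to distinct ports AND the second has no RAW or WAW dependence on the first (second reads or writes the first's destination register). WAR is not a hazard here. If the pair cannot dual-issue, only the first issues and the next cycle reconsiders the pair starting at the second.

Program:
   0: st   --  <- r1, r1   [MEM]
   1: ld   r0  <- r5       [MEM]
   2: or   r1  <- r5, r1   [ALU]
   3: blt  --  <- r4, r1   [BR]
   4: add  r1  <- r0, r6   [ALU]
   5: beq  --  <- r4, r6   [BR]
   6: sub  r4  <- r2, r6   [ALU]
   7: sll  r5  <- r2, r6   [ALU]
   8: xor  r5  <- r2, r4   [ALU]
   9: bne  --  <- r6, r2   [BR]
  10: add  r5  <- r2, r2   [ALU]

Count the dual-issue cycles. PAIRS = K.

PAIRS = 4

0. st.MEM @i0  | no-port MEM/MEM
1. ld.MEM;or.ALU @i1,i2  | dual
2. blt.BR;add.ALU @i3,i4  | dual
3. beq.BR;sub.ALU @i5,i6  | dual
4. sll.ALU @i7  | WAW r5
5. xor.ALU;bne.BR @i8,i9  | dual
6. add.ALU @i10  | tail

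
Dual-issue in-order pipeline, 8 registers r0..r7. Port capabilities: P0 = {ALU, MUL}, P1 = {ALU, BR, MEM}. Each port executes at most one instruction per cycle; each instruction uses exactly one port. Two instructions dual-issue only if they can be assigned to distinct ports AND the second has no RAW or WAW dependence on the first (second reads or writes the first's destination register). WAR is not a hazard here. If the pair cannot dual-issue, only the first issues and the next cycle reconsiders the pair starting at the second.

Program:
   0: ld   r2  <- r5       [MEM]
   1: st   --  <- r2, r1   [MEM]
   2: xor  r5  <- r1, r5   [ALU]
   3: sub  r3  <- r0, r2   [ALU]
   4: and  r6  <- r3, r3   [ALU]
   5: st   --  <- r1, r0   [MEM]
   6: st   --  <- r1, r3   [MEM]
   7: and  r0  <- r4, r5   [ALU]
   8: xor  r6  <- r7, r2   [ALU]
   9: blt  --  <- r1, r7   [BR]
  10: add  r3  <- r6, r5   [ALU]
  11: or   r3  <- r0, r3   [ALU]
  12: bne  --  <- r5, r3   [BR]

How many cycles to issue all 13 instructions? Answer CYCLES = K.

#0 head=0: ld i0 no-port MEM/MEM
#1 head=1: st xor i1&i2 dual
#2 head=3: sub i3 RAW r3
#3 head=4: and st i4&i5 dual
#4 head=6: st and i6&i7 dual
#5 head=8: xor blt i8&i9 dual
#6 head=10: add i10 RAW+WAW r3
#7 head=11: or i11 RAW r3
#8 head=12: bne i12 tail

CYCLES = 9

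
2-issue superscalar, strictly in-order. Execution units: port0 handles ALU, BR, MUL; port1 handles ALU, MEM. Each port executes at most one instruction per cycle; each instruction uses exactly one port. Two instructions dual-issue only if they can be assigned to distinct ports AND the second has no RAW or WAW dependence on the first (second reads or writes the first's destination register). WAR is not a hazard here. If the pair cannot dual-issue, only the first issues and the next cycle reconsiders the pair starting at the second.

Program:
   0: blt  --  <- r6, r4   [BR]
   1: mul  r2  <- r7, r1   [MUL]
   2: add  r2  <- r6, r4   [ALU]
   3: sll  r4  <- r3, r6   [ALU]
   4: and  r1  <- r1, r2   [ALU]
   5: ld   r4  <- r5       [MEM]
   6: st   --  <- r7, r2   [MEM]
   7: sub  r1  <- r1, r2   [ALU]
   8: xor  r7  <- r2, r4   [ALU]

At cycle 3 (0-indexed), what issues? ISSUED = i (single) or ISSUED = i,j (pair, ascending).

ISSUED = 4,5

#0 head=0: blt.BR i0 no-port BR/MUL
#1 head=1: mul.MUL i1 WAW r2
#2 head=2: add.ALU;sll.ALU i2,i3 2-wide
#3 head=4: and.ALU;ld.MEM i4,i5 2-wide
#4 head=6: st.MEM;sub.ALU i6,i7 2-wide
#5 head=8: xor.ALU i8 tail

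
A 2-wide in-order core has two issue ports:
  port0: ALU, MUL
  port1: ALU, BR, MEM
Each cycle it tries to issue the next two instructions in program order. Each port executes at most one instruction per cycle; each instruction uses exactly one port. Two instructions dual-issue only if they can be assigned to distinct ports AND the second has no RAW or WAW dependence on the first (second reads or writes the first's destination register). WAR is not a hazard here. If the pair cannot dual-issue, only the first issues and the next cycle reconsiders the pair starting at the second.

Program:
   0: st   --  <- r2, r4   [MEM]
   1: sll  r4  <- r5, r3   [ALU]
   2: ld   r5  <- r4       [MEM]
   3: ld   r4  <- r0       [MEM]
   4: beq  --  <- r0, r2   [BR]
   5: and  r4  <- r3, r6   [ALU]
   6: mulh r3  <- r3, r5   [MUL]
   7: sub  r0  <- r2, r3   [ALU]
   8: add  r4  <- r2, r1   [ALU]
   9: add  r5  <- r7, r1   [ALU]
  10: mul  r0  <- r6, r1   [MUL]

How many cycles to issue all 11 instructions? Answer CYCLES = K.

0. st/sll @i0/i1  | dual
1. ld @i2  | no-port MEM/MEM
2. ld @i3  | no-port MEM/BR
3. beq/and @i4/i5  | dual
4. mulh @i6  | RAW r3
5. sub/add @i7/i8  | dual
6. add/mul @i9/i10  | dual

CYCLES = 7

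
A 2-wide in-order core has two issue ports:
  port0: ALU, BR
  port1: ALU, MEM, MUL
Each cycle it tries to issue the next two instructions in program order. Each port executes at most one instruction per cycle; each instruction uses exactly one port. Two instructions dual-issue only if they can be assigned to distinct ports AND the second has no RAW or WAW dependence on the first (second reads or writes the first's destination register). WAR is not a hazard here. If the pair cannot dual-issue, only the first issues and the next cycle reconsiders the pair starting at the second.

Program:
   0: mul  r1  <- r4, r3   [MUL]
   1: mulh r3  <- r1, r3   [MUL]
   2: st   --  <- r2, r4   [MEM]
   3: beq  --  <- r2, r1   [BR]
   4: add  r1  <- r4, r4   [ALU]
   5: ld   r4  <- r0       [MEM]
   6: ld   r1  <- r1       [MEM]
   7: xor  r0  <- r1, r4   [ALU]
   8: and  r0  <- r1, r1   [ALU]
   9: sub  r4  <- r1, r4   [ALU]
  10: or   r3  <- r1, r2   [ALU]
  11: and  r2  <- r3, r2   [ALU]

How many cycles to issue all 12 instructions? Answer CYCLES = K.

CYCLES = 9

[0] i0  mul  -- no-port MUL/MUL
[1] i1  mulh  -- no-port MUL/MEM
[2] i2/i3  st/beq  -- 2-wide
[3] i4/i5  add/ld  -- 2-wide
[4] i6  ld  -- RAW r1
[5] i7  xor  -- WAW r0
[6] i8/i9  and/sub  -- 2-wide
[7] i10  or  -- RAW r3
[8] i11  and  -- tail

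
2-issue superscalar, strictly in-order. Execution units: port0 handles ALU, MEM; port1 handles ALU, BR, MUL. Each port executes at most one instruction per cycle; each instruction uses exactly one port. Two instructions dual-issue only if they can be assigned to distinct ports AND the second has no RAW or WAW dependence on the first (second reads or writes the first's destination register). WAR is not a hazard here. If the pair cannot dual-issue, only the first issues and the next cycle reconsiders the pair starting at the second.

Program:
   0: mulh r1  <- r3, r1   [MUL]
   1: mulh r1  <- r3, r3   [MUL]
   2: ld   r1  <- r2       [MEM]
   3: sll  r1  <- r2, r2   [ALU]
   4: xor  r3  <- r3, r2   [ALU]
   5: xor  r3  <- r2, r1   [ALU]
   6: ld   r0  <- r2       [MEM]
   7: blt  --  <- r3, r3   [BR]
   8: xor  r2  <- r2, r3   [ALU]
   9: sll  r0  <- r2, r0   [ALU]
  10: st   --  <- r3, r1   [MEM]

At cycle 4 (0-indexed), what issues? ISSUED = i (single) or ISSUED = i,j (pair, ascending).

ISSUED = 5,6

0. mulh @i0  | no-port MUL/MUL
1. mulh @i1  | WAW r1
2. ld @i2  | WAW r1
3. sll xor @i3/i4  | 2-wide
4. xor ld @i5/i6  | 2-wide
5. blt xor @i7/i8  | 2-wide
6. sll st @i9/i10  | 2-wide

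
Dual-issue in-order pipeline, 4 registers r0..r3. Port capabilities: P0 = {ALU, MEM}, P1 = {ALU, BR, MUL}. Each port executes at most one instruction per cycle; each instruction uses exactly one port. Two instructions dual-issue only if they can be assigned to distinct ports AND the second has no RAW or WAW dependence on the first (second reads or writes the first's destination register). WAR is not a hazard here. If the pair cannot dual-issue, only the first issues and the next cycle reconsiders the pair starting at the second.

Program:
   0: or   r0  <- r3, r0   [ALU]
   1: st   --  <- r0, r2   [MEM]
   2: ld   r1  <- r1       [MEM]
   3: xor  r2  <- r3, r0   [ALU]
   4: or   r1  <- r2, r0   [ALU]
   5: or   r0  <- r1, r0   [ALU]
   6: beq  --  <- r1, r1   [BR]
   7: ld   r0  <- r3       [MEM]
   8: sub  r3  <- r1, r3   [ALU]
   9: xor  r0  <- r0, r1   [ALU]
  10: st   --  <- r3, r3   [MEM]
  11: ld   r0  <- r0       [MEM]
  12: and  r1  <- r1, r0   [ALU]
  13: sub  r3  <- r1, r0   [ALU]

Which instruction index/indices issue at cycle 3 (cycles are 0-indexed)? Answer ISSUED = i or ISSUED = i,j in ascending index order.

  cy0 -> i0 (or) RAW r0
  cy1 -> i1 (st) no-port MEM/MEM
  cy2 -> i2&i3 (ld;xor) dual
  cy3 -> i4 (or) RAW r1
  cy4 -> i5&i6 (or;beq) dual
  cy5 -> i7&i8 (ld;sub) dual
  cy6 -> i9&i10 (xor;st) dual
  cy7 -> i11 (ld) RAW r0
  cy8 -> i12 (and) RAW r1
  cy9 -> i13 (sub) tail

ISSUED = 4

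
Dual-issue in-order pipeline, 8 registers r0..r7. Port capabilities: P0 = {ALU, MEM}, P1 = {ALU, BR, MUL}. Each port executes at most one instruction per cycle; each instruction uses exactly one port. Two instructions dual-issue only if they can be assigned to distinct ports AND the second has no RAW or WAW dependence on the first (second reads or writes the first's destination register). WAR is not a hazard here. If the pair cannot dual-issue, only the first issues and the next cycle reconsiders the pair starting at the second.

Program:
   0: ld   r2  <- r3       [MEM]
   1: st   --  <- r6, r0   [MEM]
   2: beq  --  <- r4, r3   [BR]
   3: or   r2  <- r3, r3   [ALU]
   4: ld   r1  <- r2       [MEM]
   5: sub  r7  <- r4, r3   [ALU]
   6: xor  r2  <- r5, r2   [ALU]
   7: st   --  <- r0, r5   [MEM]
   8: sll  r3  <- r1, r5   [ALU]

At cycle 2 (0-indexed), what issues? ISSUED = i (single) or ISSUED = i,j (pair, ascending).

ISSUED = 3

c0: i0 ld  no-port MEM/MEM
c1: i1&i2 st+beq  pair
c2: i3 or  RAW r2
c3: i4&i5 ld+sub  pair
c4: i6&i7 xor+st  pair
c5: i8 sll  tail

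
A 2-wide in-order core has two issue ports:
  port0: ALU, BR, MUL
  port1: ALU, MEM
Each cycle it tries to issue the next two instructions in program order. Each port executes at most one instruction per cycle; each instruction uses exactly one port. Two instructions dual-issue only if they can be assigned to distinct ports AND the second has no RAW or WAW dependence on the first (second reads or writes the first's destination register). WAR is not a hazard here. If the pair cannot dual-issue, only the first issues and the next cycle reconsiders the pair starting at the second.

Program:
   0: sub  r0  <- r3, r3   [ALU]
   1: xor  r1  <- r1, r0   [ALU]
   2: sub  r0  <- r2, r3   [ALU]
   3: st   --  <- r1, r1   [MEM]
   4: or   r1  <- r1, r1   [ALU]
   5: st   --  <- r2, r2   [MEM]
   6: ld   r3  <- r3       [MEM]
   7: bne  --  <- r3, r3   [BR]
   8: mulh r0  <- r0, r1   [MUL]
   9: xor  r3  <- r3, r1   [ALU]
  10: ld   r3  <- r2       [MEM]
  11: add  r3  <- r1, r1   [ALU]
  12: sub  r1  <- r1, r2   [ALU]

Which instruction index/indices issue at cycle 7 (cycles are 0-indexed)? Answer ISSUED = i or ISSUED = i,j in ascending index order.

ISSUED = 10

[0] i0  sub  -- RAW r0
[1] i1/i2  xor/sub  -- dual
[2] i3/i4  st/or  -- dual
[3] i5  st  -- no-port MEM/MEM
[4] i6  ld  -- RAW r3
[5] i7  bne  -- no-port BR/MUL
[6] i8/i9  mulh/xor  -- dual
[7] i10  ld  -- WAW r3
[8] i11/i12  add/sub  -- dual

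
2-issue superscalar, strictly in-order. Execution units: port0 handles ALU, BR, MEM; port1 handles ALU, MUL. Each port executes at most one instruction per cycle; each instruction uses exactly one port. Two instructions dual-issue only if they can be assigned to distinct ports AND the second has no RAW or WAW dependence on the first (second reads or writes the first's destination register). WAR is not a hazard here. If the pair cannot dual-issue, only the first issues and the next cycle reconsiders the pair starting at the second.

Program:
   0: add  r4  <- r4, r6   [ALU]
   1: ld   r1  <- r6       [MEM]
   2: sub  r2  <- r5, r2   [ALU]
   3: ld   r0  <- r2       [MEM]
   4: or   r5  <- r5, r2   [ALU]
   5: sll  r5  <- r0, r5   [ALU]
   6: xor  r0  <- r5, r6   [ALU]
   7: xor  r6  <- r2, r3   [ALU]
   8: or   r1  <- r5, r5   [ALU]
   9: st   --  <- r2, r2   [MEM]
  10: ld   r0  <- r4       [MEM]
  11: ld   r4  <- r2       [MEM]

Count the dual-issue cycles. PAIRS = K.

PAIRS = 4

t=0 i0+i1:add+ld ; dual
t=1 i2:sub ; RAW r2
t=2 i3+i4:ld+or ; dual
t=3 i5:sll ; RAW r5
t=4 i6+i7:xor+xor ; dual
t=5 i8+i9:or+st ; dual
t=6 i10:ld ; no-port MEM/MEM
t=7 i11:ld ; tail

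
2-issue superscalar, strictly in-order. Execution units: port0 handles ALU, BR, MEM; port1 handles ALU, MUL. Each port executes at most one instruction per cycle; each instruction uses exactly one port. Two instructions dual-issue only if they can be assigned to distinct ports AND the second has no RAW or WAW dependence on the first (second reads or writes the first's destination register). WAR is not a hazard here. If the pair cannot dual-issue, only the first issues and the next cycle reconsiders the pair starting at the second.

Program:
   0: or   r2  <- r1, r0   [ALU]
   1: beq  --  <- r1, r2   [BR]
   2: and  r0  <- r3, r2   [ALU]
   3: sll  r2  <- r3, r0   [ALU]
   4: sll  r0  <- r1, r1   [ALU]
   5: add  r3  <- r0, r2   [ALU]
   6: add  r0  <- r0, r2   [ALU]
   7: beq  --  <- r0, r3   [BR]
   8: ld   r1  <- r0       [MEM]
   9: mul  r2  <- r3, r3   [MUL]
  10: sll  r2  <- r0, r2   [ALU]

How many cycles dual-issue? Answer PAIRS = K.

PAIRS = 4

#0 head=0: or.ALU i0 RAW r2
#1 head=1: beq.BR and.ALU i1+i2 pair
#2 head=3: sll.ALU sll.ALU i3+i4 pair
#3 head=5: add.ALU add.ALU i5+i6 pair
#4 head=7: beq.BR i7 no-port BR/MEM
#5 head=8: ld.MEM mul.MUL i8+i9 pair
#6 head=10: sll.ALU i10 tail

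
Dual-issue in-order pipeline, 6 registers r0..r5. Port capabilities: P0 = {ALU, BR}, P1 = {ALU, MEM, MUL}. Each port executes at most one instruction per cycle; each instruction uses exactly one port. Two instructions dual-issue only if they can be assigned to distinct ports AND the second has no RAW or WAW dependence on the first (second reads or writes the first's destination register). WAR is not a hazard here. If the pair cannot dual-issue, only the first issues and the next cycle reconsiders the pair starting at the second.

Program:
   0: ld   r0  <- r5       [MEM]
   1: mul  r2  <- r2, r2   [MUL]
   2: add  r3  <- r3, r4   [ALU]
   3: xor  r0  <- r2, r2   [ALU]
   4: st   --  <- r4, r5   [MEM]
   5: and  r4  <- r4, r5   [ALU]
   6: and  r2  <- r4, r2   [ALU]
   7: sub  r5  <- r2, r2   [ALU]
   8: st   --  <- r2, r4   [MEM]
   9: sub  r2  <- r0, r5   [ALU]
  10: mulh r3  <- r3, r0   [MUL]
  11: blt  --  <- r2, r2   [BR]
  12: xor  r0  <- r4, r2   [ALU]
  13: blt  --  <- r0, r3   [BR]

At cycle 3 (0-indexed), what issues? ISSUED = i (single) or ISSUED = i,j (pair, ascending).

0. ld @i0  | no-port MEM/MUL
1. mul/add @i1+i2  | dual
2. xor/st @i3+i4  | dual
3. and @i5  | RAW r4
4. and @i6  | RAW r2
5. sub/st @i7+i8  | dual
6. sub/mulh @i9+i10  | dual
7. blt/xor @i11+i12  | dual
8. blt @i13  | tail

ISSUED = 5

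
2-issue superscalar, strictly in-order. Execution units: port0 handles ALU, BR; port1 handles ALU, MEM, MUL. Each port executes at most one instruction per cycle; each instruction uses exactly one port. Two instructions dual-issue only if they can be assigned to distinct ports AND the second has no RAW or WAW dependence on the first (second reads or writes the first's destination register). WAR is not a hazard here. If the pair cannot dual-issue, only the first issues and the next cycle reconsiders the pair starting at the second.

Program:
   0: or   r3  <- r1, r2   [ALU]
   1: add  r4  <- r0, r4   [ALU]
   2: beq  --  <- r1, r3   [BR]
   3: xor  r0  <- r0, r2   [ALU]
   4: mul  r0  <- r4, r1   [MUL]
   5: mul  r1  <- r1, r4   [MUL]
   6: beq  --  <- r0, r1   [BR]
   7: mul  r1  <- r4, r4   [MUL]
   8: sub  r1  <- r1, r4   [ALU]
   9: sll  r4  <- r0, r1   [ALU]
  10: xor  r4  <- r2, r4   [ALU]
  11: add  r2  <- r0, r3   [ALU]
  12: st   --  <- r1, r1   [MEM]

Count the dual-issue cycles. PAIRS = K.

PAIRS = 4

[0] i0&i1  or/add  -- 2-wide
[1] i2&i3  beq/xor  -- 2-wide
[2] i4  mul  -- no-port MUL/MUL
[3] i5  mul  -- RAW r1
[4] i6&i7  beq/mul  -- 2-wide
[5] i8  sub  -- RAW r1
[6] i9  sll  -- RAW+WAW r4
[7] i10&i11  xor/add  -- 2-wide
[8] i12  st  -- tail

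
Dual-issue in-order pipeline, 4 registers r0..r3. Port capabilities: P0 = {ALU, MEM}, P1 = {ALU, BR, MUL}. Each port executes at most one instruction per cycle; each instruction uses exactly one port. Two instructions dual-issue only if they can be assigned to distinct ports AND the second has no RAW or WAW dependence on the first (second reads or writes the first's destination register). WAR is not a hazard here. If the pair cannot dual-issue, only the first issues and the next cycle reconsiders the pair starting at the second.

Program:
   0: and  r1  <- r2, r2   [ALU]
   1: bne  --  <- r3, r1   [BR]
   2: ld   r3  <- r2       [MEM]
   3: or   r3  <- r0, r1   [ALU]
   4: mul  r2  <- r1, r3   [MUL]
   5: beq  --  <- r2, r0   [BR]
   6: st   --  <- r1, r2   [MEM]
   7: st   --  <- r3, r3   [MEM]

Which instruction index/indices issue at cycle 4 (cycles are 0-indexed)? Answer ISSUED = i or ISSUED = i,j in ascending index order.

ISSUED = 5,6

#0 head=0: and.ALU i0 RAW r1
#1 head=1: bne.BR+ld.MEM i1+i2 dual
#2 head=3: or.ALU i3 RAW r3
#3 head=4: mul.MUL i4 no-port MUL/BR
#4 head=5: beq.BR+st.MEM i5+i6 dual
#5 head=7: st.MEM i7 tail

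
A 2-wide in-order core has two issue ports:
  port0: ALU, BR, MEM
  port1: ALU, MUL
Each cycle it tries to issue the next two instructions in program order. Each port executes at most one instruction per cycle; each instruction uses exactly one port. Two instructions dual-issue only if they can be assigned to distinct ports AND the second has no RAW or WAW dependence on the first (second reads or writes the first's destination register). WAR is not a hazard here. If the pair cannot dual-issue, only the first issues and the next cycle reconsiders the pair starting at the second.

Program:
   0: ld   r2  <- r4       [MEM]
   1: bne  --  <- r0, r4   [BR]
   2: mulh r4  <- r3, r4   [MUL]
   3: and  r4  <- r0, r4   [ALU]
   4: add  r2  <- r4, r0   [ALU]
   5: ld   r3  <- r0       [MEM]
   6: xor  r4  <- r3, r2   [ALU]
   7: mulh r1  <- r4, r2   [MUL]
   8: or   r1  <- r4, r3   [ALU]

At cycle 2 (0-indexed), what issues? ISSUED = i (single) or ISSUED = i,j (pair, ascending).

ISSUED = 3

#0 head=0: ld.MEM i0 no-port MEM/BR
#1 head=1: bne.BR/mulh.MUL i1&i2 2-wide
#2 head=3: and.ALU i3 RAW r4
#3 head=4: add.ALU/ld.MEM i4&i5 2-wide
#4 head=6: xor.ALU i6 RAW r4
#5 head=7: mulh.MUL i7 WAW r1
#6 head=8: or.ALU i8 tail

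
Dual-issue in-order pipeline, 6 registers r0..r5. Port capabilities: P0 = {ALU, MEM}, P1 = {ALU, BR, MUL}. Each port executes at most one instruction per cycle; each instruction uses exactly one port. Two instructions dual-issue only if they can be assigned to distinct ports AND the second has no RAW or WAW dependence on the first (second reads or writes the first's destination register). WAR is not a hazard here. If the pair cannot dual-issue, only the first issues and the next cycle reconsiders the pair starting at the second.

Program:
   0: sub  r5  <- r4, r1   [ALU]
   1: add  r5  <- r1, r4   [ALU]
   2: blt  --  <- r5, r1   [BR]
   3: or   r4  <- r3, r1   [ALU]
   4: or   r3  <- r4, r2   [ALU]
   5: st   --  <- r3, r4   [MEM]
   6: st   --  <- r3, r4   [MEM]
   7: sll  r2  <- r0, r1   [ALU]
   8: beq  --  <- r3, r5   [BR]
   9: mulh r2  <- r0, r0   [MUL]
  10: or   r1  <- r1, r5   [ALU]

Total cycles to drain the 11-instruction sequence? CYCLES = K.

CYCLES = 8

  cy0 -> i0 (sub) WAW r5
  cy1 -> i1 (add) RAW r5
  cy2 -> i2+i3 (blt+or) 2-wide
  cy3 -> i4 (or) RAW r3
  cy4 -> i5 (st) no-port MEM/MEM
  cy5 -> i6+i7 (st+sll) 2-wide
  cy6 -> i8 (beq) no-port BR/MUL
  cy7 -> i9+i10 (mulh+or) 2-wide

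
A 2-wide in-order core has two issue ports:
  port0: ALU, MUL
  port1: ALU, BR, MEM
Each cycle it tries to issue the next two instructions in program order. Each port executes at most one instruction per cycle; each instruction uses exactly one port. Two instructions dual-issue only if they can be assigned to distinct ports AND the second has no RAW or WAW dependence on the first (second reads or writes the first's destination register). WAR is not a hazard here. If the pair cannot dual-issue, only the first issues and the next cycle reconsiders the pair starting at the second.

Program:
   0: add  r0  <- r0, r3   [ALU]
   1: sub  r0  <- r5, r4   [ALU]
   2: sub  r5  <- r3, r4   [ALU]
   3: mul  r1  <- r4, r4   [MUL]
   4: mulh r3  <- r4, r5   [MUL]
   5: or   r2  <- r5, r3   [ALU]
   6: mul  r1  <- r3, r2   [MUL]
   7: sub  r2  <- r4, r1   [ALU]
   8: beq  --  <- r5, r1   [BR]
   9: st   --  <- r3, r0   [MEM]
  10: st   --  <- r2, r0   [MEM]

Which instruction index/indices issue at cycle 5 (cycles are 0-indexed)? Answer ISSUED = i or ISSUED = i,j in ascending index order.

t=0 i0:add.ALU ; WAW r0
t=1 i1/i2:sub.ALU/sub.ALU ; 2-wide
t=2 i3:mul.MUL ; no-port MUL/MUL
t=3 i4:mulh.MUL ; RAW r3
t=4 i5:or.ALU ; RAW r2
t=5 i6:mul.MUL ; RAW r1
t=6 i7/i8:sub.ALU/beq.BR ; 2-wide
t=7 i9:st.MEM ; no-port MEM/MEM
t=8 i10:st.MEM ; tail

ISSUED = 6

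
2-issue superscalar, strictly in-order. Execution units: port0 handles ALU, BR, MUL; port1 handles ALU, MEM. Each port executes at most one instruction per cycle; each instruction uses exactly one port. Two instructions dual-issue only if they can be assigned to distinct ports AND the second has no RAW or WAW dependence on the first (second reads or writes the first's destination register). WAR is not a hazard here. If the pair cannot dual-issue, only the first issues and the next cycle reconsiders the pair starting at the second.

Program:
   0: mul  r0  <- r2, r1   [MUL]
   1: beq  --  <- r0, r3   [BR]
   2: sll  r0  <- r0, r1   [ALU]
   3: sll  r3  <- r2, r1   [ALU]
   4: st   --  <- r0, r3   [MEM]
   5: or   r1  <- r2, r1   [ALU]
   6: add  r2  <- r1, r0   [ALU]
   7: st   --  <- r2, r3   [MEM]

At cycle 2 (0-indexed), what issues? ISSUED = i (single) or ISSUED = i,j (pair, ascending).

0. mul @i0  | no-port MUL/BR
1. beq sll @i1+i2  | dual
2. sll @i3  | RAW r3
3. st or @i4+i5  | dual
4. add @i6  | RAW r2
5. st @i7  | tail

ISSUED = 3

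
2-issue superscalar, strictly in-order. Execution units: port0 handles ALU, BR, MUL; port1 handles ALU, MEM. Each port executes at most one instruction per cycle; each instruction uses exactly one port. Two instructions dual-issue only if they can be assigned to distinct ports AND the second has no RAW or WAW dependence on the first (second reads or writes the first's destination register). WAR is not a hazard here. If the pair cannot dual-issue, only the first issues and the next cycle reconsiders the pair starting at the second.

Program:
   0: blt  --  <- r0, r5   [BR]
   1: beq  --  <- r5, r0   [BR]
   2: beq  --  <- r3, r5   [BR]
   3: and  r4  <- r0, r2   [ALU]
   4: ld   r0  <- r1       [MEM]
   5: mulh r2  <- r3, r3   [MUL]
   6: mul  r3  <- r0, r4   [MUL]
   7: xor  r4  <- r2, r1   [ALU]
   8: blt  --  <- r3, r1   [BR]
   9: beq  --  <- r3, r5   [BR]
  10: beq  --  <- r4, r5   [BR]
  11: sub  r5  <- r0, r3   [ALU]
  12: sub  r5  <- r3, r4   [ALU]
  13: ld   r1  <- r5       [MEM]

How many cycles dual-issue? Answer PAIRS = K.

#0 head=0: blt.BR i0 no-port BR/BR
#1 head=1: beq.BR i1 no-port BR/BR
#2 head=2: beq.BR+and.ALU i2&i3 2-wide
#3 head=4: ld.MEM+mulh.MUL i4&i5 2-wide
#4 head=6: mul.MUL+xor.ALU i6&i7 2-wide
#5 head=8: blt.BR i8 no-port BR/BR
#6 head=9: beq.BR i9 no-port BR/BR
#7 head=10: beq.BR+sub.ALU i10&i11 2-wide
#8 head=12: sub.ALU i12 RAW r5
#9 head=13: ld.MEM i13 tail

PAIRS = 4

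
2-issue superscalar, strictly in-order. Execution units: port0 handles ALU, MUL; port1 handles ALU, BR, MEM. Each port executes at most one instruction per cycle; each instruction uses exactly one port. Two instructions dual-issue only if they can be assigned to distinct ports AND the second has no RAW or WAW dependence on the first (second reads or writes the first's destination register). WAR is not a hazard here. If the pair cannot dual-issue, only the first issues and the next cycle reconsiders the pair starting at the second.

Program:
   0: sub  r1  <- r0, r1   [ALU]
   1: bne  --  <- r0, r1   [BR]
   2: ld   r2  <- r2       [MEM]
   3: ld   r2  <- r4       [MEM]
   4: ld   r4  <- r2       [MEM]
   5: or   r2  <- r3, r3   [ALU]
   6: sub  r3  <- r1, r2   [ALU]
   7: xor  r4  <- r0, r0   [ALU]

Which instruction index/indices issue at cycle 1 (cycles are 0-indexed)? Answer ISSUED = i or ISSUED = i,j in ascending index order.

#0 head=0: sub i0 RAW r1
#1 head=1: bne i1 no-port BR/MEM
#2 head=2: ld i2 no-port MEM/MEM
#3 head=3: ld i3 no-port MEM/MEM
#4 head=4: ld+or i4&i5 pair
#5 head=6: sub+xor i6&i7 pair

ISSUED = 1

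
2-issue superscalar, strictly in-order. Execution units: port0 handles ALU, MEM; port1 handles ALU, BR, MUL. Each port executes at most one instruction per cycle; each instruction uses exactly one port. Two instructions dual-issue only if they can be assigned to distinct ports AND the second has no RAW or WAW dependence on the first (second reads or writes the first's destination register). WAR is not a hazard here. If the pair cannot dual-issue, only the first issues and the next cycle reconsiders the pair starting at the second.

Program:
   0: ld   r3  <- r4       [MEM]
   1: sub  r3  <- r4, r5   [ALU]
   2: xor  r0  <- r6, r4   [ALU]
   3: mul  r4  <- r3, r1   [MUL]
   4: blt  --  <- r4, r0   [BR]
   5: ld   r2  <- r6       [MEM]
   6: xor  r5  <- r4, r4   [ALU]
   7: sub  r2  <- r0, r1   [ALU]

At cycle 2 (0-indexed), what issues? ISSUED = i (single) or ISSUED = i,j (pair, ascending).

ISSUED = 3

  cy0 -> i0 (ld.MEM) WAW r3
  cy1 -> i1,i2 (sub.ALU;xor.ALU) 2-wide
  cy2 -> i3 (mul.MUL) no-port MUL/BR
  cy3 -> i4,i5 (blt.BR;ld.MEM) 2-wide
  cy4 -> i6,i7 (xor.ALU;sub.ALU) 2-wide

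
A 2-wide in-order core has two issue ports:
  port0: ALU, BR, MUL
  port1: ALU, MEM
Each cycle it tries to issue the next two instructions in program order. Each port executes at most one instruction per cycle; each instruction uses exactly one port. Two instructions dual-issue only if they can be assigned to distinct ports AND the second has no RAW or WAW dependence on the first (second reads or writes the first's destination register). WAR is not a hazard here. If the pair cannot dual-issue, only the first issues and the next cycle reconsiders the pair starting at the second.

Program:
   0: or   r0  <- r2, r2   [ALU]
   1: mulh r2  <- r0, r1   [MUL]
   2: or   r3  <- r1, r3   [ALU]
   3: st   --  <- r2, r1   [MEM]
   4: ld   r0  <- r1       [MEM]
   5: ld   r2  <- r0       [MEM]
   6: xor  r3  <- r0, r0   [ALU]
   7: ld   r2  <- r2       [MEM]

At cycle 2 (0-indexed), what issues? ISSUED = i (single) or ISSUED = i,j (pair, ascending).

ISSUED = 3

c0: i0 or.ALU  RAW r0
c1: i1/i2 mulh.MUL+or.ALU  2-wide
c2: i3 st.MEM  no-port MEM/MEM
c3: i4 ld.MEM  no-port MEM/MEM
c4: i5/i6 ld.MEM+xor.ALU  2-wide
c5: i7 ld.MEM  tail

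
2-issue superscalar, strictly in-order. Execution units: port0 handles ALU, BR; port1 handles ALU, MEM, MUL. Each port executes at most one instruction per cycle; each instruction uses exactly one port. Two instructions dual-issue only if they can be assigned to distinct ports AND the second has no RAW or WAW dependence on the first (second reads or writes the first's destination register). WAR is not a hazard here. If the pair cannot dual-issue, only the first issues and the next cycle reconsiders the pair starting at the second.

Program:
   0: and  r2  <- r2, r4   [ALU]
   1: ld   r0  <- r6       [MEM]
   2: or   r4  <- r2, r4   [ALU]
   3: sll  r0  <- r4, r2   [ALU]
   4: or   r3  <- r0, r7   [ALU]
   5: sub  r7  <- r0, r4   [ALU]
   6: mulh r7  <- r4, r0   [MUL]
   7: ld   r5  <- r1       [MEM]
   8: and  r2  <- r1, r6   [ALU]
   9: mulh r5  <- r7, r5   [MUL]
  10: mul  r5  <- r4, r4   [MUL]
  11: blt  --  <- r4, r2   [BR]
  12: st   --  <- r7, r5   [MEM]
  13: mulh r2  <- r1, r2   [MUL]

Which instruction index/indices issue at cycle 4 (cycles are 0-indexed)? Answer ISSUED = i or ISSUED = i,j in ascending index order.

ISSUED = 6

0. and.ALU ld.MEM @i0,i1  | dual
1. or.ALU @i2  | RAW r4
2. sll.ALU @i3  | RAW r0
3. or.ALU sub.ALU @i4,i5  | dual
4. mulh.MUL @i6  | no-port MUL/MEM
5. ld.MEM and.ALU @i7,i8  | dual
6. mulh.MUL @i9  | no-port MUL/MUL
7. mul.MUL blt.BR @i10,i11  | dual
8. st.MEM @i12  | no-port MEM/MUL
9. mulh.MUL @i13  | tail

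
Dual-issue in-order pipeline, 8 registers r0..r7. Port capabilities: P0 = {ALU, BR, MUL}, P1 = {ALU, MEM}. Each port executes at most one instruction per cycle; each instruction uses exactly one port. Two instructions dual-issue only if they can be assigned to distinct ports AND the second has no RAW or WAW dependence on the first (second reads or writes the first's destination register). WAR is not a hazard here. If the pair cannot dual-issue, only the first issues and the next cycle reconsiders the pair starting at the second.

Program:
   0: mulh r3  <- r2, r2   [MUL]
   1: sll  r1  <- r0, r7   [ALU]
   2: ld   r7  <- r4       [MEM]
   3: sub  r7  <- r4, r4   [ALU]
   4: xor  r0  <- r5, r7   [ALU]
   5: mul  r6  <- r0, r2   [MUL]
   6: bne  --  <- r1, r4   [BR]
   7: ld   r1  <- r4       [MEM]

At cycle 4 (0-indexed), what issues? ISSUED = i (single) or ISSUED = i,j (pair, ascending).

  cy0 -> i0+i1 (mulh.MUL sll.ALU) pair
  cy1 -> i2 (ld.MEM) WAW r7
  cy2 -> i3 (sub.ALU) RAW r7
  cy3 -> i4 (xor.ALU) RAW r0
  cy4 -> i5 (mul.MUL) no-port MUL/BR
  cy5 -> i6+i7 (bne.BR ld.MEM) pair

ISSUED = 5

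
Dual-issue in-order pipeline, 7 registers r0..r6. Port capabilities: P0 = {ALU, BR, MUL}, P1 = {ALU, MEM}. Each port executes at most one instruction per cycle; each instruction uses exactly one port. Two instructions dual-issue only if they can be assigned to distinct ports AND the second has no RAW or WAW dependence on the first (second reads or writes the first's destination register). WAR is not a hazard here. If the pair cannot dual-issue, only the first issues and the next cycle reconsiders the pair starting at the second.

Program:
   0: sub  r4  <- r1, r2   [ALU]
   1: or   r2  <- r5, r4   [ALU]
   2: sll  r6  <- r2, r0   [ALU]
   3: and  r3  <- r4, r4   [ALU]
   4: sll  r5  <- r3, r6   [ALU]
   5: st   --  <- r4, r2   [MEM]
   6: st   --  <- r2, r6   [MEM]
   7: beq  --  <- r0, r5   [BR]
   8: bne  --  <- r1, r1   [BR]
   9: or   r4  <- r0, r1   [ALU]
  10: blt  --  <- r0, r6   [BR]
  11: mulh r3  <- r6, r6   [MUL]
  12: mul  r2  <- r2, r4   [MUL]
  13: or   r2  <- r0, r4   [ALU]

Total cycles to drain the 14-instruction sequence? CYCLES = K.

[0] i0  sub  -- RAW r4
[1] i1  or  -- RAW r2
[2] i2&i3  sll and  -- 2-wide
[3] i4&i5  sll st  -- 2-wide
[4] i6&i7  st beq  -- 2-wide
[5] i8&i9  bne or  -- 2-wide
[6] i10  blt  -- no-port BR/MUL
[7] i11  mulh  -- no-port MUL/MUL
[8] i12  mul  -- WAW r2
[9] i13  or  -- tail

CYCLES = 10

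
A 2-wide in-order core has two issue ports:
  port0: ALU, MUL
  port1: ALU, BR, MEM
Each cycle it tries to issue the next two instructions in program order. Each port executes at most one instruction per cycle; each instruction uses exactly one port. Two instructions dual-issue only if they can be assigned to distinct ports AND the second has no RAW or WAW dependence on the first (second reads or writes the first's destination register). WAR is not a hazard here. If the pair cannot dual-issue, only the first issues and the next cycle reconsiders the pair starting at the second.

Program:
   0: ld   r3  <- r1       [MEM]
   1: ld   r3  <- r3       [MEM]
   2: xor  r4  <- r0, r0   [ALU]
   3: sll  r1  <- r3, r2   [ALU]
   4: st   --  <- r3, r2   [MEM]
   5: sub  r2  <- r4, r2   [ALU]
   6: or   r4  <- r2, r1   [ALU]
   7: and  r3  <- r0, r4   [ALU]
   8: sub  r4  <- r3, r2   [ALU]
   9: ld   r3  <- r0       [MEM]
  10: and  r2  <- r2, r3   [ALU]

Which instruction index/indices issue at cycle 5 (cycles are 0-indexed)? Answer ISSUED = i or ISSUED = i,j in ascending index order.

c0: i0 ld.MEM  no-port MEM/MEM
c1: i1,i2 ld.MEM+xor.ALU  2-wide
c2: i3,i4 sll.ALU+st.MEM  2-wide
c3: i5 sub.ALU  RAW r2
c4: i6 or.ALU  RAW r4
c5: i7 and.ALU  RAW r3
c6: i8,i9 sub.ALU+ld.MEM  2-wide
c7: i10 and.ALU  tail

ISSUED = 7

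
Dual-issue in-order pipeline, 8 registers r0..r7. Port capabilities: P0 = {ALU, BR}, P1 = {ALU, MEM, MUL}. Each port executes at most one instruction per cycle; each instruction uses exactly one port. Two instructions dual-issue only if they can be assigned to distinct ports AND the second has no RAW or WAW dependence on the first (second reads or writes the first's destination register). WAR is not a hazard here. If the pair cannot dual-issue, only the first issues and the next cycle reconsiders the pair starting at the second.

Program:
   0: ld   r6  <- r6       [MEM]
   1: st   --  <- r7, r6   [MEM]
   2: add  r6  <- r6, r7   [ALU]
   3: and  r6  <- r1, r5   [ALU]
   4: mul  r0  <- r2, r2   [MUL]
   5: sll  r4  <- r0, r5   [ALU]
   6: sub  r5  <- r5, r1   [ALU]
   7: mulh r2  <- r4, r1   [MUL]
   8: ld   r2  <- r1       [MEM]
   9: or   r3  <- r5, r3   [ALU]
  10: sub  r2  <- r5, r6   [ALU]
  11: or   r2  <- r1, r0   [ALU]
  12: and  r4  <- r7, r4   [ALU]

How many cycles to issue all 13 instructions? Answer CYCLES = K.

CYCLES = 8

#0 head=0: ld.MEM i0 no-port MEM/MEM
#1 head=1: st.MEM/add.ALU i1+i2 dual
#2 head=3: and.ALU/mul.MUL i3+i4 dual
#3 head=5: sll.ALU/sub.ALU i5+i6 dual
#4 head=7: mulh.MUL i7 no-port MUL/MEM
#5 head=8: ld.MEM/or.ALU i8+i9 dual
#6 head=10: sub.ALU i10 WAW r2
#7 head=11: or.ALU/and.ALU i11+i12 dual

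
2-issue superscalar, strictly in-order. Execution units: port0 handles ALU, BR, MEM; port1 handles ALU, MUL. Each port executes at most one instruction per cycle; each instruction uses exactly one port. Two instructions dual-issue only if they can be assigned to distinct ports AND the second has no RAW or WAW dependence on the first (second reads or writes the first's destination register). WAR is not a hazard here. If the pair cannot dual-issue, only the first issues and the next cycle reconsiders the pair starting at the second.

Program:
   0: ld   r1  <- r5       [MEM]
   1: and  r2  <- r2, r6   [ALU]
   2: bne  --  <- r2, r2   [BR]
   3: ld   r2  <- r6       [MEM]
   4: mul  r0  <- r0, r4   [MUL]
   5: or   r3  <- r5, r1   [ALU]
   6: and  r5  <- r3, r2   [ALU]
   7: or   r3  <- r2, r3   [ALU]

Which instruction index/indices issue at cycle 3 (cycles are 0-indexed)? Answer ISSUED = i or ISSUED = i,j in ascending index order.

ISSUED = 5

  cy0 -> i0/i1 (ld/and) pair
  cy1 -> i2 (bne) no-port BR/MEM
  cy2 -> i3/i4 (ld/mul) pair
  cy3 -> i5 (or) RAW r3
  cy4 -> i6/i7 (and/or) pair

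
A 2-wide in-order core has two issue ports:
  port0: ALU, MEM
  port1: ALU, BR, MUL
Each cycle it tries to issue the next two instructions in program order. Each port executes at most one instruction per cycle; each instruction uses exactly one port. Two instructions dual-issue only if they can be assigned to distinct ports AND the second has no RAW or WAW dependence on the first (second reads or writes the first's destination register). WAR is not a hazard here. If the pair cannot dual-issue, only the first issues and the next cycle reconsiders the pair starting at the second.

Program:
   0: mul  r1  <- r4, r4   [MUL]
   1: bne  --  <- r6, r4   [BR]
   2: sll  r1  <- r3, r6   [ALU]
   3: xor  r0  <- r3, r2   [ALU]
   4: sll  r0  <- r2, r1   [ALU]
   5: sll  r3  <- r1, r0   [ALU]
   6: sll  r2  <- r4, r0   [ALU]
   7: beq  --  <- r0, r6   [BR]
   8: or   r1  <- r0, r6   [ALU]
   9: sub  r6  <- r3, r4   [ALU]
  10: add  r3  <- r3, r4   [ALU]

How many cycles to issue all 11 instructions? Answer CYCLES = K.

CYCLES = 7

c0: i0 mul.MUL  no-port MUL/BR
c1: i1,i2 bne.BR sll.ALU  pair
c2: i3 xor.ALU  WAW r0
c3: i4 sll.ALU  RAW r0
c4: i5,i6 sll.ALU sll.ALU  pair
c5: i7,i8 beq.BR or.ALU  pair
c6: i9,i10 sub.ALU add.ALU  pair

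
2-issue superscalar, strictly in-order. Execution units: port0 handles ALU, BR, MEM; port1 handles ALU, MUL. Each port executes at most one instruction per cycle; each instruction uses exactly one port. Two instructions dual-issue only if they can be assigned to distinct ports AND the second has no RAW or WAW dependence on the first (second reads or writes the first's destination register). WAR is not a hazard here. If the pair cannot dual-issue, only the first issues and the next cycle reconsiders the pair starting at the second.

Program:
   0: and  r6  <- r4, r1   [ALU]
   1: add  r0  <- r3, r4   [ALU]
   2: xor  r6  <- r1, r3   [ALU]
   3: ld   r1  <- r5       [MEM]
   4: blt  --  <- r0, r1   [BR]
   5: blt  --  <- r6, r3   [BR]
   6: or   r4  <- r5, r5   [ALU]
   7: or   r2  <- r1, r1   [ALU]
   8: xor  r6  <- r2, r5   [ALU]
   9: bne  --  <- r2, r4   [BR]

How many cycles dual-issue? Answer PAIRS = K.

PAIRS = 4

t=0 i0&i1:and+add ; dual
t=1 i2&i3:xor+ld ; dual
t=2 i4:blt ; no-port BR/BR
t=3 i5&i6:blt+or ; dual
t=4 i7:or ; RAW r2
t=5 i8&i9:xor+bne ; dual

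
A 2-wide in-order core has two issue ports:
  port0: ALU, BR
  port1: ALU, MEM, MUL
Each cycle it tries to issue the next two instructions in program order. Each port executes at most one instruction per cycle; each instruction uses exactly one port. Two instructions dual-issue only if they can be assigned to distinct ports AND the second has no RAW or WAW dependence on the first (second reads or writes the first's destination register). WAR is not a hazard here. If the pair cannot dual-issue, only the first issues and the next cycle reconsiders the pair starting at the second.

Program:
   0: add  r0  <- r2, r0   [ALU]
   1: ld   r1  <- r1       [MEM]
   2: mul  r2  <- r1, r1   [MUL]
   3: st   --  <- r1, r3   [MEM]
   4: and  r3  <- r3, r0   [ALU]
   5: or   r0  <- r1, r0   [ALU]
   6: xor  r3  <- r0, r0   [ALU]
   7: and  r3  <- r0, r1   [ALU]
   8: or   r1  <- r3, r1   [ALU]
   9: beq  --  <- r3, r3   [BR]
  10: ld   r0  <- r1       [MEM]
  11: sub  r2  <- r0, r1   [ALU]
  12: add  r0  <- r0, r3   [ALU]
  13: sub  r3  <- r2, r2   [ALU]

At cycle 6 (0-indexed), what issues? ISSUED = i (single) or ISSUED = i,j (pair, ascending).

#0 head=0: add/ld i0+i1 2-wide
#1 head=2: mul i2 no-port MUL/MEM
#2 head=3: st/and i3+i4 2-wide
#3 head=5: or i5 RAW r0
#4 head=6: xor i6 WAW r3
#5 head=7: and i7 RAW r3
#6 head=8: or/beq i8+i9 2-wide
#7 head=10: ld i10 RAW r0
#8 head=11: sub/add i11+i12 2-wide
#9 head=13: sub i13 tail

ISSUED = 8,9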